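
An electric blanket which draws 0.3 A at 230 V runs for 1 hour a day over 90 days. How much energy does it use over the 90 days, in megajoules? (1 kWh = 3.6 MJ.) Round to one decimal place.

22.4 MJ

Power = 0.3 A × 230 V = 69 W = 0.069 kW
Runtime = 1 h/day × 90 days = 90 h
Energy = 0.069 kW × 90 h = 6.21 kWh
= 6.21 × 3.6 MJ = 22.4 MJ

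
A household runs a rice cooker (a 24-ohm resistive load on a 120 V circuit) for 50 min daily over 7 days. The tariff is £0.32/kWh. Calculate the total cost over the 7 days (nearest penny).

£1.12

Power = V²/R = 120²/24 = 600 W = 0.6 kW
Runtime = 50 min × 7 = 350 min = 5.833333… h
Energy = 0.6 kW × 5.833333… h = 3.5 kWh
Cost = 3.5 kWh × £0.32/kWh = £1.12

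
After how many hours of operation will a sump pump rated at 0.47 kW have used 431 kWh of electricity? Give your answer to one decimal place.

Hours = 431 kWh ÷ 0.47 kW = 917.0 h

917.0 h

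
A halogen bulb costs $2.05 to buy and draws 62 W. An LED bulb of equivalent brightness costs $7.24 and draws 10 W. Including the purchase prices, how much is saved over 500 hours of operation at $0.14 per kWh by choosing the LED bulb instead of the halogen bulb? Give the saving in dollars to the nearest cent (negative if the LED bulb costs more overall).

halogen bulb: $2.05 + (62/1000) kW × 500 h × $0.14 = $2.05 + $4.34 = $6.39
LED bulb: $7.24 + (10/1000) kW × 500 h × $0.14 = $7.24 + $0.7 = $7.94
Saving = $6.39 − $7.94 = −$1.55

-$1.55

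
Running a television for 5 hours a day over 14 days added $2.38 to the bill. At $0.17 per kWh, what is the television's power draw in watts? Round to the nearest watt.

Energy = $2.38 ÷ $0.17/kWh = 14 kWh
Runtime = 5 h/day × 14 days = 70 h
Power = 14 kWh ÷ 70 h = 0.2 kW = 200 W

200 W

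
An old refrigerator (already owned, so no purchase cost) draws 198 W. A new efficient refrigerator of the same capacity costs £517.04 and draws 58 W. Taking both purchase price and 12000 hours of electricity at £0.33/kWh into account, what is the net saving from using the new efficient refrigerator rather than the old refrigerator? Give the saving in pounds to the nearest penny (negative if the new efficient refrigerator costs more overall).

£37.36

old refrigerator: £0.00 + (198/1000) kW × 12000 h × £0.33 = £0.00 + £784.08 = £784.08
new efficient refrigerator: £517.04 + (58/1000) kW × 12000 h × £0.33 = £517.04 + £229.68 = £746.72
Saving = £784.08 − £746.72 = £37.36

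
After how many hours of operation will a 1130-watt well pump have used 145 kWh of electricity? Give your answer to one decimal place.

Hours = 145 kWh ÷ 1.13 kW = 128.3 h

128.3 h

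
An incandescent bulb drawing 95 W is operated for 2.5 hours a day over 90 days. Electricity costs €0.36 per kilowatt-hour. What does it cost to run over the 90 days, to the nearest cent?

€7.70

Runtime = 2.5 h/day × 90 days = 225 h
Energy = 0.095 kW × 225 h = 21.375 kWh
Cost = 21.375 kWh × €0.36/kWh = €7.70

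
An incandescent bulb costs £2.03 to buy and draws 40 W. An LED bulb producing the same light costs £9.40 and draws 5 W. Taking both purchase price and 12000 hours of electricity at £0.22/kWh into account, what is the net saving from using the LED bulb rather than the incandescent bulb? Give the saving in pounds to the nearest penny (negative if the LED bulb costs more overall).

incandescent bulb: £2.03 + (40/1000) kW × 12000 h × £0.22 = £2.03 + £105.6 = £107.63
LED bulb: £9.40 + (5/1000) kW × 12000 h × £0.22 = £9.40 + £13.2 = £22.6
Saving = £107.63 − £22.6 = £85.03

£85.03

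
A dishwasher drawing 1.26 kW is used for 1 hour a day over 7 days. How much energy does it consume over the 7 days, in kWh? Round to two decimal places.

Runtime = 1 h/day × 7 days = 7 h
Energy = 1.26 kW × 7 h = 8.82 kWh

8.82 kWh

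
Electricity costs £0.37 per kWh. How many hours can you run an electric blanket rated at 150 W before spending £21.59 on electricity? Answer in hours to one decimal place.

Energy available = £21.59 ÷ £0.37/kWh = 58.3514 kWh
Hours = 58.3514 kWh ÷ 0.15 kW = 389.0 h

389.0 h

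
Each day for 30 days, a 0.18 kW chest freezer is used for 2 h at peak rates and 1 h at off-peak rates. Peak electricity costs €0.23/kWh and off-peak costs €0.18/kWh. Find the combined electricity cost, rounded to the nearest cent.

€3.46

Peak energy = 0.18 kW × 2 h × 30 = 10.8 kWh
Off-peak energy = 0.18 kW × 1 h × 30 = 5.4 kWh
Cost = 10.8 × €0.23 + 5.4 × €0.18 = €2.484 + €0.972 = €3.46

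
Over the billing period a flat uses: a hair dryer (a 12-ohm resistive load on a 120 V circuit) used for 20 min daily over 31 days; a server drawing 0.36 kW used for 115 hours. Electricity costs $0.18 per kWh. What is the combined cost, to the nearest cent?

$9.68

hair dryer: Power = V²/R = 120²/12 = 1200 W = 1.2 kW
hair dryer: Runtime = 20 min × 31 = 620 min = 10.333333… h
hair dryer: 1.2 kW × 10.333333… h = 12.4 kWh
server: 0.36 kW × 115 h = 41.4 kWh
Total energy = 53.8 kWh
Cost = 53.8 × $0.18 = $9.68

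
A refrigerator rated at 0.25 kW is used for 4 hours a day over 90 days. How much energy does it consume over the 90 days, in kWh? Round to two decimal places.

90.00 kWh

Runtime = 4 h/day × 90 days = 360 h
Energy = 0.25 kW × 360 h = 90 kWh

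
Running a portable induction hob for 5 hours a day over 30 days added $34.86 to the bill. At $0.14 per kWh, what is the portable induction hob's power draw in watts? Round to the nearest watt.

1660 W

Energy = $34.86 ÷ $0.14/kWh = 249 kWh
Runtime = 5 h/day × 30 days = 150 h
Power = 249 kWh ÷ 150 h = 1.66 kW = 1660 W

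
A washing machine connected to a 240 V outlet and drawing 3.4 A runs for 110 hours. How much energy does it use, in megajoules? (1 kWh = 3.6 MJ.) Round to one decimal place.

Power = 3.4 A × 240 V = 816 W = 0.816 kW
Energy = 0.816 kW × 110 h = 89.76 kWh
= 89.76 × 3.6 MJ = 323.1 MJ

323.1 MJ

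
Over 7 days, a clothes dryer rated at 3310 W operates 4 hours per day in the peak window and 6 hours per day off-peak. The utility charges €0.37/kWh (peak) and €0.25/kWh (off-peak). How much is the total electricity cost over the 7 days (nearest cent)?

€69.05

Peak energy = 3.31 kW × 4 h × 7 = 92.68 kWh
Off-peak energy = 3.31 kW × 6 h × 7 = 139.02 kWh
Cost = 92.68 × €0.37 + 139.02 × €0.25 = €34.2916 + €34.755 = €69.05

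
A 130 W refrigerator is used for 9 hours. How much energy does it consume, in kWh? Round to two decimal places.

1.17 kWh

Energy = 0.13 kW × 9 h = 1.17 kWh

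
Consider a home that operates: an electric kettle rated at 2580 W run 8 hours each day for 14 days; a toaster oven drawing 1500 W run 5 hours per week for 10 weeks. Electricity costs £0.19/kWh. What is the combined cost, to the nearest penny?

electric kettle: Runtime = 8 h/day × 14 days = 112 h
electric kettle: 2.58 kW × 112 h = 288.96 kWh
toaster oven: Runtime = 5 h/week × 10 weeks = 50 h
toaster oven: 1.5 kW × 50 h = 75 kWh
Total energy = 363.96 kWh
Cost = 363.96 × £0.19 = £69.15

£69.15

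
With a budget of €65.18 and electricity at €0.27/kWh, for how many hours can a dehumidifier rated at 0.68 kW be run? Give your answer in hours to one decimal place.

355.0 h

Energy available = €65.18 ÷ €0.27/kWh = 241.4074 kWh
Hours = 241.4074 kWh ÷ 0.68 kW = 355.0 h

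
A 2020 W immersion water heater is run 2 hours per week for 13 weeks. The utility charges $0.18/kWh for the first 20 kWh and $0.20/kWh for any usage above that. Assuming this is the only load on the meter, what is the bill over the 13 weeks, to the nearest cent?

Runtime = 2 h/week × 13 weeks = 26 h
Energy = 2.02 kW × 26 h = 52.52 kWh
Tier 1 (0–20 kWh): 20 × $0.18 = $3.6
Above 20 kWh: 32.52 × $0.20 = $6.504
Bill = $10.10

$10.10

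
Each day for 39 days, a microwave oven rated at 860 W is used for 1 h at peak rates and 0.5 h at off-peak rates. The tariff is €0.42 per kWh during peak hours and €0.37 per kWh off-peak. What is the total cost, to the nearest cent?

€20.29

Peak energy = 0.86 kW × 1 h × 39 = 33.54 kWh
Off-peak energy = 0.86 kW × 0.5 h × 39 = 16.77 kWh
Cost = 33.54 × €0.42 + 16.77 × €0.37 = €14.0868 + €6.2049 = €20.29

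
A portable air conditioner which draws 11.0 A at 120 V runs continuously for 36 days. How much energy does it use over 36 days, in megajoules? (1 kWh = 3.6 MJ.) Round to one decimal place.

4105.7 MJ

Power = 11.0 A × 120 V = 1320 W = 1.32 kW
Runtime = 24 h × 36 = 864 h
Energy = 1.32 kW × 864 h = 1140.48 kWh
= 1140.48 × 3.6 MJ = 4105.7 MJ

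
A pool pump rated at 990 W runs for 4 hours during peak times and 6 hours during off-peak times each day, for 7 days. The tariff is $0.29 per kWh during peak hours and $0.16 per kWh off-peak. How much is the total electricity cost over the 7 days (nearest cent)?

Peak energy = 0.99 kW × 4 h × 7 = 27.72 kWh
Off-peak energy = 0.99 kW × 6 h × 7 = 41.58 kWh
Cost = 27.72 × $0.29 + 41.58 × $0.16 = $8.0388 + $6.6528 = $14.69

$14.69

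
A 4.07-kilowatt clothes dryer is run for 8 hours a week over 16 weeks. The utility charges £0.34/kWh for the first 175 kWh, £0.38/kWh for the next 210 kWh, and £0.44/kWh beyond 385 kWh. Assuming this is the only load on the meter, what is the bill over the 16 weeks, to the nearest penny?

£199.12

Runtime = 8 h/week × 16 weeks = 128 h
Energy = 4.07 kW × 128 h = 520.96 kWh
Tier 1 (0–175 kWh): 175 × £0.34 = £59.5
Tier 2 (175–385 kWh): 210 × £0.38 = £79.8
Above 385 kWh: 135.96 × £0.44 = £59.8224
Bill = £199.12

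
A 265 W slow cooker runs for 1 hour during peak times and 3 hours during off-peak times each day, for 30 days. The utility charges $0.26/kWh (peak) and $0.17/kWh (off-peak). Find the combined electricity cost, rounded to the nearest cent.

$6.12

Peak energy = 0.265 kW × 1 h × 30 = 7.95 kWh
Off-peak energy = 0.265 kW × 3 h × 30 = 23.85 kWh
Cost = 7.95 × $0.26 + 23.85 × $0.17 = $2.067 + $4.0545 = $6.12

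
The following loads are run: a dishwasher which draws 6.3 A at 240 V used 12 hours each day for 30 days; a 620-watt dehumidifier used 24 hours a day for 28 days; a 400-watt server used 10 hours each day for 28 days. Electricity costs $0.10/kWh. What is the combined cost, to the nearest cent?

dishwasher: Power = 6.3 A × 240 V = 1512 W = 1.512 kW
dishwasher: Runtime = 12 h/day × 30 days = 360 h
dishwasher: 1.512 kW × 360 h = 544.32 kWh
dehumidifier: Runtime = 24 h × 28 = 672 h
dehumidifier: 0.62 kW × 672 h = 416.64 kWh
server: Runtime = 10 h/day × 28 days = 280 h
server: 0.4 kW × 280 h = 112 kWh
Total energy = 1072.96 kWh
Cost = 1072.96 × $0.10 = $107.30

$107.30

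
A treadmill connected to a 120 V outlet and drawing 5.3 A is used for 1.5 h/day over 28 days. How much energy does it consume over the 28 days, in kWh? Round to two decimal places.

26.71 kWh

Power = 5.3 A × 120 V = 636 W = 0.636 kW
Runtime = 1.5 h/day × 28 days = 42 h
Energy = 0.636 kW × 42 h = 26.712 kWh ≈ 26.71 kWh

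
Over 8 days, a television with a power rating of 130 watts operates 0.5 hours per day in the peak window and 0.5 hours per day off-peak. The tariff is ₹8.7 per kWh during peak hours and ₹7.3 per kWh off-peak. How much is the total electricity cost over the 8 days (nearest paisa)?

₹8.32

Peak energy = 0.13 kW × 0.5 h × 8 = 0.52 kWh
Off-peak energy = 0.13 kW × 0.5 h × 8 = 0.52 kWh
Cost = 0.52 × ₹8.7 + 0.52 × ₹7.3 = ₹4.524 + ₹3.796 = ₹8.32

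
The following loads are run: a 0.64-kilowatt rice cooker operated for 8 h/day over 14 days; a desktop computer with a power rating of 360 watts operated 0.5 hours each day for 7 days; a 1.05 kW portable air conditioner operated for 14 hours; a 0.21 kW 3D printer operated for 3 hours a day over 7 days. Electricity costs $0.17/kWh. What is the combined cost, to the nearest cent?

$15.65

rice cooker: Runtime = 8 h/day × 14 days = 112 h
rice cooker: 0.64 kW × 112 h = 71.68 kWh
desktop computer: Runtime = 0.5 h/day × 7 days = 3.5 h
desktop computer: 0.36 kW × 3.5 h = 1.26 kWh
portable air conditioner: 1.05 kW × 14 h = 14.7 kWh
3D printer: Runtime = 3 h/day × 7 days = 21 h
3D printer: 0.21 kW × 21 h = 4.41 kWh
Total energy = 92.05 kWh
Cost = 92.05 × $0.17 = $15.65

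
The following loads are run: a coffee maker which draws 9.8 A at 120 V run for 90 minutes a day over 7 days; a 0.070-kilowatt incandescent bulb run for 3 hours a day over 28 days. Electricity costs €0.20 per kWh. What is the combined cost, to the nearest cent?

€3.65

coffee maker: Power = 9.8 A × 120 V = 1176 W = 1.176 kW
coffee maker: Runtime = 90 min × 7 = 630 min = 10.5 h
coffee maker: 1.176 kW × 10.5 h = 12.348 kWh
incandescent bulb: Runtime = 3 h/day × 28 days = 84 h
incandescent bulb: 0.07 kW × 84 h = 5.88 kWh
Total energy = 18.228 kWh
Cost = 18.228 × €0.20 = €3.65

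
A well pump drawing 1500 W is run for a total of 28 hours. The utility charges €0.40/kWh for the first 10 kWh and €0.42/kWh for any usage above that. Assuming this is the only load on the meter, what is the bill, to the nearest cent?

Energy = 1.5 kW × 28 h = 42 kWh
Tier 1 (0–10 kWh): 10 × €0.40 = €4
Above 10 kWh: 32 × €0.42 = €13.44
Bill = €17.44

€17.44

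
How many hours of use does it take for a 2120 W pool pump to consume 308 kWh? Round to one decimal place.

Hours = 308 kWh ÷ 2.12 kW = 145.3 h

145.3 h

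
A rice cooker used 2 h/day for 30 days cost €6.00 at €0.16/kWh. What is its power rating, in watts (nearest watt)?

Energy = €6.00 ÷ €0.16/kWh = 37.5 kWh
Runtime = 2 h/day × 30 days = 60 h
Power = 37.5 kWh ÷ 60 h = 0.625 kW = 625 W

625 W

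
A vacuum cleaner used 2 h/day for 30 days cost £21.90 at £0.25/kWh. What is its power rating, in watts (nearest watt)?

Energy = £21.90 ÷ £0.25/kWh = 87.6 kWh
Runtime = 2 h/day × 30 days = 60 h
Power = 87.6 kWh ÷ 60 h = 1.46 kW = 1460 W

1460 W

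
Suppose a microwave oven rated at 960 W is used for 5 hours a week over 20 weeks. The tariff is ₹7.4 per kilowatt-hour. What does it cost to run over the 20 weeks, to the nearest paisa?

₹710.40

Runtime = 5 h/week × 20 weeks = 100 h
Energy = 0.96 kW × 100 h = 96 kWh
Cost = 96 kWh × ₹7.4/kWh = ₹710.40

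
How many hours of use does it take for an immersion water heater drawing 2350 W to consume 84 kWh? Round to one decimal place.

Hours = 84 kWh ÷ 2.35 kW = 35.7 h

35.7 h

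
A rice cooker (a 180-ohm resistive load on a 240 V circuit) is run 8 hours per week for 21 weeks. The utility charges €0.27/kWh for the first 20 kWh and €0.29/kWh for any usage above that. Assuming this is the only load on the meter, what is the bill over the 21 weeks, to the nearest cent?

€15.19

Power = V²/R = 240²/180 = 320 W = 0.32 kW
Runtime = 8 h/week × 21 weeks = 168 h
Energy = 0.32 kW × 168 h = 53.76 kWh
Tier 1 (0–20 kWh): 20 × €0.27 = €5.4
Above 20 kWh: 33.76 × €0.29 = €9.7904
Bill = €15.19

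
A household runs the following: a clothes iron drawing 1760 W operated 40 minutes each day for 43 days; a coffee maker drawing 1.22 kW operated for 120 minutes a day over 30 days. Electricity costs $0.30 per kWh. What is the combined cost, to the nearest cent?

clothes iron: Runtime = 40 min × 43 = 1720 min = 28.666666… h
clothes iron: 1.76 kW × 28.666666… h = 50.453333… kWh
coffee maker: Runtime = 120 min × 30 = 3600 min = 60 h
coffee maker: 1.22 kW × 60 h = 73.2 kWh
Total energy = 123.653333… kWh
Cost = 123.653333… × $0.30 = $37.10

$37.10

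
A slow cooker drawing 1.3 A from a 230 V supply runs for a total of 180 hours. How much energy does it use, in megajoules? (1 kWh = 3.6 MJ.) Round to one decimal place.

193.8 MJ

Power = 1.3 A × 230 V = 299 W = 0.299 kW
Energy = 0.299 kW × 180 h = 53.82 kWh
= 53.82 × 3.6 MJ = 193.8 MJ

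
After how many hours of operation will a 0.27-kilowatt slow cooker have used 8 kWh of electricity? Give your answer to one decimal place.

29.6 h

Hours = 8 kWh ÷ 0.27 kW = 29.6 h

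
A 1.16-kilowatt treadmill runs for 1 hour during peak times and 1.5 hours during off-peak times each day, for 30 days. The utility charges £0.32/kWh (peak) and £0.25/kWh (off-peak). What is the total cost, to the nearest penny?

Peak energy = 1.16 kW × 1 h × 30 = 34.8 kWh
Off-peak energy = 1.16 kW × 1.5 h × 30 = 52.2 kWh
Cost = 34.8 × £0.32 + 52.2 × £0.25 = £11.136 + £13.05 = £24.19

£24.19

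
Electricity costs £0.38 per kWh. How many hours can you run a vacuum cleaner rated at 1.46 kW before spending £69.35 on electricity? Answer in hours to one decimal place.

125.0 h

Energy available = £69.35 ÷ £0.38/kWh = 182.5 kWh
Hours = 182.5 kWh ÷ 1.46 kW = 125.0 h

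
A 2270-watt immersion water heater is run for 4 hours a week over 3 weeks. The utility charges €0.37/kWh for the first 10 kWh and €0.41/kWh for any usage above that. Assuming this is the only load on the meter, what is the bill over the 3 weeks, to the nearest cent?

€10.77

Runtime = 4 h/week × 3 weeks = 12 h
Energy = 2.27 kW × 12 h = 27.24 kWh
Tier 1 (0–10 kWh): 10 × €0.37 = €3.7
Above 10 kWh: 17.24 × €0.41 = €7.0684
Bill = €10.77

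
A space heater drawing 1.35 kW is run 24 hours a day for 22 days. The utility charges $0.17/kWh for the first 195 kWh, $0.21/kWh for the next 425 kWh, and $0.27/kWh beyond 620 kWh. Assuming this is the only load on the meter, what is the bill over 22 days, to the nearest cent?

$147.46

Runtime = 24 h × 22 = 528 h
Energy = 1.35 kW × 528 h = 712.8 kWh
Tier 1 (0–195 kWh): 195 × $0.17 = $33.15
Tier 2 (195–620 kWh): 425 × $0.21 = $89.25
Above 620 kWh: 92.8 × $0.27 = $25.056
Bill = $147.46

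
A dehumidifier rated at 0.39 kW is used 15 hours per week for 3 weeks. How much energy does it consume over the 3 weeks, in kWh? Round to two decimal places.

Runtime = 15 h/week × 3 weeks = 45 h
Energy = 0.39 kW × 45 h = 17.55 kWh

17.55 kWh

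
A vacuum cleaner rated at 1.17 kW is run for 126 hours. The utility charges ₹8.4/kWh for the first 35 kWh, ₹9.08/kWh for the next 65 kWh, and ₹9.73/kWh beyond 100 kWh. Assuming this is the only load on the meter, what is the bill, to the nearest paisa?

₹1345.60

Energy = 1.17 kW × 126 h = 147.42 kWh
Tier 1 (0–35 kWh): 35 × ₹8.4 = ₹294
Tier 2 (35–100 kWh): 65 × ₹9.08 = ₹590.2
Above 100 kWh: 47.42 × ₹9.73 = ₹461.3966
Bill = ₹1345.60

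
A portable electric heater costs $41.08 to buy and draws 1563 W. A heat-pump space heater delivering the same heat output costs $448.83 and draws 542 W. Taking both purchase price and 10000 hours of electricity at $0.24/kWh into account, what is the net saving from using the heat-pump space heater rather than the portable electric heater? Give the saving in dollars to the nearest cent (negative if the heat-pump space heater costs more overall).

$2042.65

portable electric heater: $41.08 + (1563/1000) kW × 10000 h × $0.24 = $41.08 + $3751.2 = $3792.28
heat-pump space heater: $448.83 + (542/1000) kW × 10000 h × $0.24 = $448.83 + $1300.8 = $1749.63
Saving = $3792.28 − $1749.63 = $2042.65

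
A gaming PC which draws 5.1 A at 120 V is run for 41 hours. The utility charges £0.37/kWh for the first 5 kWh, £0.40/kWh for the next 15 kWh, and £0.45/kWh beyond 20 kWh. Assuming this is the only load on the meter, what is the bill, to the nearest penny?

Power = 5.1 A × 120 V = 612 W = 0.612 kW
Energy = 0.612 kW × 41 h = 25.092 kWh
Tier 1 (0–5 kWh): 5 × £0.37 = £1.85
Tier 2 (5–20 kWh): 15 × £0.40 = £6
Above 20 kWh: 5.092 × £0.45 = £2.2914
Bill = £10.14

£10.14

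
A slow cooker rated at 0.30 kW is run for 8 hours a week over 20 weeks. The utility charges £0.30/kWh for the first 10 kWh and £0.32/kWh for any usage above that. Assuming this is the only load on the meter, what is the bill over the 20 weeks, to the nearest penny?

Runtime = 8 h/week × 20 weeks = 160 h
Energy = 0.3 kW × 160 h = 48 kWh
Tier 1 (0–10 kWh): 10 × £0.30 = £3
Above 10 kWh: 38 × £0.32 = £12.16
Bill = £15.16

£15.16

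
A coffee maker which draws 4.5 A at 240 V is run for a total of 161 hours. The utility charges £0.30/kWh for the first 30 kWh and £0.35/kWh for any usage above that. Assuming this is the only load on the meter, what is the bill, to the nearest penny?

Power = 4.5 A × 240 V = 1080 W = 1.08 kW
Energy = 1.08 kW × 161 h = 173.88 kWh
Tier 1 (0–30 kWh): 30 × £0.30 = £9
Above 30 kWh: 143.88 × £0.35 = £50.358
Bill = £59.36

£59.36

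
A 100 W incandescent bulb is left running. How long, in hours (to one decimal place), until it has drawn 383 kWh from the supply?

Hours = 383 kWh ÷ 0.1 kW = 3830.0 h

3830.0 h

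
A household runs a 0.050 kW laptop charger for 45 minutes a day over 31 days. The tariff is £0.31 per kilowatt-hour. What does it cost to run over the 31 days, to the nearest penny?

Runtime = 45 min × 31 = 1395 min = 23.25 h
Energy = 0.05 kW × 23.25 h = 1.1625 kWh
Cost = 1.1625 kWh × £0.31/kWh = £0.36

£0.36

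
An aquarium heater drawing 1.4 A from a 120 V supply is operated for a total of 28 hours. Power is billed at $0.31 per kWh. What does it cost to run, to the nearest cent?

$1.46

Power = 1.4 A × 120 V = 168 W = 0.168 kW
Energy = 0.168 kW × 28 h = 4.704 kWh
Cost = 4.704 kWh × $0.31/kWh = $1.46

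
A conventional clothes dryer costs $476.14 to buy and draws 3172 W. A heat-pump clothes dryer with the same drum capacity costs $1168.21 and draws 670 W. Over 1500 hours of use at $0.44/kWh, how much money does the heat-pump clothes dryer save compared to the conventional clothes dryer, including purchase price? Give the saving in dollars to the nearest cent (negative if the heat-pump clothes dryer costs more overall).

conventional clothes dryer: $476.14 + (3172/1000) kW × 1500 h × $0.44 = $476.14 + $2093.52 = $2569.66
heat-pump clothes dryer: $1168.21 + (670/1000) kW × 1500 h × $0.44 = $1168.21 + $442.2 = $1610.41
Saving = $2569.66 − $1610.41 = $959.25

$959.25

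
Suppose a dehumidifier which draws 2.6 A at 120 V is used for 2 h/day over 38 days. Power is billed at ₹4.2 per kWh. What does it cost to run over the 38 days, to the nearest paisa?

Power = 2.6 A × 120 V = 312 W = 0.312 kW
Runtime = 2 h/day × 38 days = 76 h
Energy = 0.312 kW × 76 h = 23.712 kWh
Cost = 23.712 kWh × ₹4.2/kWh = ₹99.59

₹99.59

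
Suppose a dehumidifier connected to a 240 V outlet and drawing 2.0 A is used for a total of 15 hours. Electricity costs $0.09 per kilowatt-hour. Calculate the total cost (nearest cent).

Power = 2.0 A × 240 V = 480 W = 0.48 kW
Energy = 0.48 kW × 15 h = 7.2 kWh
Cost = 7.2 kWh × $0.09/kWh = $0.65

$0.65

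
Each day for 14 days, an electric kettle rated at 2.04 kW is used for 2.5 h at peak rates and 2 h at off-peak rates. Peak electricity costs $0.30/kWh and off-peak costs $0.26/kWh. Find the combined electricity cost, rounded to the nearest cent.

Peak energy = 2.04 kW × 2.5 h × 14 = 71.4 kWh
Off-peak energy = 2.04 kW × 2 h × 14 = 57.12 kWh
Cost = 71.4 × $0.30 + 57.12 × $0.26 = $21.42 + $14.8512 = $36.27

$36.27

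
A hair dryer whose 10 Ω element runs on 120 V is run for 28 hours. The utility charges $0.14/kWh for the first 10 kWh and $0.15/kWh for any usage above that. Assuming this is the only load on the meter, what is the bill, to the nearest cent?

$5.95

Power = V²/R = 120²/10 = 1440 W = 1.44 kW
Energy = 1.44 kW × 28 h = 40.32 kWh
Tier 1 (0–10 kWh): 10 × $0.14 = $1.4
Above 10 kWh: 30.32 × $0.15 = $4.548
Bill = $5.95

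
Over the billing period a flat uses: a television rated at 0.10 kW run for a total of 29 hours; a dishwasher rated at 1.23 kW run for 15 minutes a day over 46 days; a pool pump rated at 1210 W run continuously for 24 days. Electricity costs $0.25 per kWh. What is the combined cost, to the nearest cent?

$178.50

television: 0.1 kW × 29 h = 2.9 kWh
dishwasher: Runtime = 15 min × 46 = 690 min = 11.5 h
dishwasher: 1.23 kW × 11.5 h = 14.145 kWh
pool pump: Runtime = 24 h × 24 = 576 h
pool pump: 1.21 kW × 576 h = 696.96 kWh
Total energy = 714.005 kWh
Cost = 714.005 × $0.25 = $178.50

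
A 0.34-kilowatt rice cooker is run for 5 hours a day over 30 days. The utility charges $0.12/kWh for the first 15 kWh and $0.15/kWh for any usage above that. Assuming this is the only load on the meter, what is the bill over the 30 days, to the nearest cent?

$7.20

Runtime = 5 h/day × 30 days = 150 h
Energy = 0.34 kW × 150 h = 51 kWh
Tier 1 (0–15 kWh): 15 × $0.12 = $1.8
Above 15 kWh: 36 × $0.15 = $5.4
Bill = $7.20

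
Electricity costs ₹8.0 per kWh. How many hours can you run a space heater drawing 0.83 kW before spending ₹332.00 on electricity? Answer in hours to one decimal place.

Energy available = ₹332.00 ÷ ₹8.0/kWh = 41.5 kWh
Hours = 41.5 kWh ÷ 0.83 kW = 50.0 h

50.0 h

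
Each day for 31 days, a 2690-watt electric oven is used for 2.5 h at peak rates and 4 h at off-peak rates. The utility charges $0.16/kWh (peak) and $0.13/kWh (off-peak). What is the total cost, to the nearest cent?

$76.72

Peak energy = 2.69 kW × 2.5 h × 31 = 208.475 kWh
Off-peak energy = 2.69 kW × 4 h × 31 = 333.56 kWh
Cost = 208.475 × $0.16 + 333.56 × $0.13 = $33.356 + $43.3628 = $76.72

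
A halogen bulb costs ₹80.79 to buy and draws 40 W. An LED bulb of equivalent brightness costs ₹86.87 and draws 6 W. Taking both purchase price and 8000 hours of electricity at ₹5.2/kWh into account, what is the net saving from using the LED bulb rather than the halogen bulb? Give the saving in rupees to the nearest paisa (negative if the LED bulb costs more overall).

halogen bulb: ₹80.79 + (40/1000) kW × 8000 h × ₹5.2 = ₹80.79 + ₹1664 = ₹1744.79
LED bulb: ₹86.87 + (6/1000) kW × 8000 h × ₹5.2 = ₹86.87 + ₹249.6 = ₹336.47
Saving = ₹1744.79 − ₹336.47 = ₹1408.32

₹1408.32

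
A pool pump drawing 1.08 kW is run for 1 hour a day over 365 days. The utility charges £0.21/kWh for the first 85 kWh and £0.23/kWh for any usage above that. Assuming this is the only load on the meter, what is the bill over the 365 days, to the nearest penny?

£88.97

Runtime = 1 h/day × 365 days = 365 h
Energy = 1.08 kW × 365 h = 394.2 kWh
Tier 1 (0–85 kWh): 85 × £0.21 = £17.85
Above 85 kWh: 309.2 × £0.23 = £71.116
Bill = £88.97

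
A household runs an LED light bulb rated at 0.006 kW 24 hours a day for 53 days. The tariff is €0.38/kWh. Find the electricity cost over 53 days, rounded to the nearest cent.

Runtime = 24 h × 53 = 1272 h
Energy = 0.006 kW × 1272 h = 7.632 kWh
Cost = 7.632 kWh × €0.38/kWh = €2.90

€2.90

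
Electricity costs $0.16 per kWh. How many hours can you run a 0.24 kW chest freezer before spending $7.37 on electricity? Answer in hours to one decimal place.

191.9 h

Energy available = $7.37 ÷ $0.16/kWh = 46.0625 kWh
Hours = 46.0625 kWh ÷ 0.24 kW = 191.9 h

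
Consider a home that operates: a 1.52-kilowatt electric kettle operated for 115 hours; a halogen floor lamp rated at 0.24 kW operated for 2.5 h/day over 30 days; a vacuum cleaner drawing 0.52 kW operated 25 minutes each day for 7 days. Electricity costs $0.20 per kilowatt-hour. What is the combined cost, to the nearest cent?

$38.86

electric kettle: 1.52 kW × 115 h = 174.8 kWh
halogen floor lamp: Runtime = 2.5 h/day × 30 days = 75 h
halogen floor lamp: 0.24 kW × 75 h = 18 kWh
vacuum cleaner: Runtime = 25 min × 7 = 175 min = 2.916666… h
vacuum cleaner: 0.52 kW × 2.916666… h = 1.516666… kWh
Total energy = 194.316666… kWh
Cost = 194.316666… × $0.20 = $38.86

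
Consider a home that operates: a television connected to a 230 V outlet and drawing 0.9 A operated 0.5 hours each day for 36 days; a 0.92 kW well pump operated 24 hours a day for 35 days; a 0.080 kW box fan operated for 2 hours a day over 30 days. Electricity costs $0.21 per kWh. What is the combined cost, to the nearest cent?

television: Power = 0.9 A × 230 V = 207 W = 0.207 kW
television: Runtime = 0.5 h/day × 36 days = 18 h
television: 0.207 kW × 18 h = 3.726 kWh
well pump: Runtime = 24 h × 35 = 840 h
well pump: 0.92 kW × 840 h = 772.8 kWh
box fan: Runtime = 2 h/day × 30 days = 60 h
box fan: 0.08 kW × 60 h = 4.8 kWh
Total energy = 781.326 kWh
Cost = 781.326 × $0.21 = $164.08

$164.08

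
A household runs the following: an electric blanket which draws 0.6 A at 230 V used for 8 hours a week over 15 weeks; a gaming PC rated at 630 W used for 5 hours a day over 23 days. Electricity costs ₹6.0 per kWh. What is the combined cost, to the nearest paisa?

₹534.06

electric blanket: Power = 0.6 A × 230 V = 138 W = 0.138 kW
electric blanket: Runtime = 8 h/week × 15 weeks = 120 h
electric blanket: 0.138 kW × 120 h = 16.56 kWh
gaming PC: Runtime = 5 h/day × 23 days = 115 h
gaming PC: 0.63 kW × 115 h = 72.45 kWh
Total energy = 89.01 kWh
Cost = 89.01 × ₹6.0 = ₹534.06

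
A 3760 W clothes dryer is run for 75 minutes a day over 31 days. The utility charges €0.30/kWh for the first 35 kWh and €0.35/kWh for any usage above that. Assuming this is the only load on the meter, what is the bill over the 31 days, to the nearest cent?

€49.25

Runtime = 75 min × 31 = 2325 min = 38.75 h
Energy = 3.76 kW × 38.75 h = 145.7 kWh
Tier 1 (0–35 kWh): 35 × €0.30 = €10.5
Above 35 kWh: 110.7 × €0.35 = €38.745
Bill = €49.25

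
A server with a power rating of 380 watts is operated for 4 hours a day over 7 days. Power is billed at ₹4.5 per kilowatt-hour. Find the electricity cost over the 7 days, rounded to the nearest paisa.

₹47.88

Runtime = 4 h/day × 7 days = 28 h
Energy = 0.38 kW × 28 h = 10.64 kWh
Cost = 10.64 kWh × ₹4.5/kWh = ₹47.88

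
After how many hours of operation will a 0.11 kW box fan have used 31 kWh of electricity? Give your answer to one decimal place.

281.8 h

Hours = 31 kWh ÷ 0.11 kW = 281.8 h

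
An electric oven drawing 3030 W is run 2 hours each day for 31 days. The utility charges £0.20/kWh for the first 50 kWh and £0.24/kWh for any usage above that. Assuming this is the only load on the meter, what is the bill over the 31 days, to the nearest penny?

Runtime = 2 h/day × 31 days = 62 h
Energy = 3.03 kW × 62 h = 187.86 kWh
Tier 1 (0–50 kWh): 50 × £0.20 = £10
Above 50 kWh: 137.86 × £0.24 = £33.0864
Bill = £43.09

£43.09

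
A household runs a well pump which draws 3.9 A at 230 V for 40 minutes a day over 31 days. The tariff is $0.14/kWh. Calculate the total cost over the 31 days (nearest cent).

$2.60

Power = 3.9 A × 230 V = 897 W = 0.897 kW
Runtime = 40 min × 31 = 1240 min = 20.666666… h
Energy = 0.897 kW × 20.666666… h = 18.538 kWh
Cost = 18.538 kWh × $0.14/kWh = $2.60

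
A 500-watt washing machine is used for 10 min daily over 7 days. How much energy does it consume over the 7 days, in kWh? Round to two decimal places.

0.58 kWh

Runtime = 10 min × 7 = 70 min = 1.166666… h
Energy = 0.5 kW × 1.166666… h = 0.583333… kWh ≈ 0.58 kWh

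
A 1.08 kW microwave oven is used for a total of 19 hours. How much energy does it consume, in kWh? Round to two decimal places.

Energy = 1.08 kW × 19 h = 20.52 kWh

20.52 kWh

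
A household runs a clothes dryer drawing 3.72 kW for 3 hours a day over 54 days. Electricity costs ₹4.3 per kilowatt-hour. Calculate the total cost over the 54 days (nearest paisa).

₹2591.35

Runtime = 3 h/day × 54 days = 162 h
Energy = 3.72 kW × 162 h = 602.64 kWh
Cost = 602.64 kWh × ₹4.3/kWh = ₹2591.35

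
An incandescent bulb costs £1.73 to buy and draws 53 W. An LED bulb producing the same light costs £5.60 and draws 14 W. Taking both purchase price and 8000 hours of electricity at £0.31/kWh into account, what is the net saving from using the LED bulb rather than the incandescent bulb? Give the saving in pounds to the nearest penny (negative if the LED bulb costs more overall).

£92.85

incandescent bulb: £1.73 + (53/1000) kW × 8000 h × £0.31 = £1.73 + £131.44 = £133.17
LED bulb: £5.60 + (14/1000) kW × 8000 h × £0.31 = £5.60 + £34.72 = £40.32
Saving = £133.17 − £40.32 = £92.85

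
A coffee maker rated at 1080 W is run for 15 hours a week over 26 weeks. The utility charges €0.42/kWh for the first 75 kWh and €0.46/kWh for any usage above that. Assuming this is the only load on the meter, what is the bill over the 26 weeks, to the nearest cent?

€190.75

Runtime = 15 h/week × 26 weeks = 390 h
Energy = 1.08 kW × 390 h = 421.2 kWh
Tier 1 (0–75 kWh): 75 × €0.42 = €31.5
Above 75 kWh: 346.2 × €0.46 = €159.252
Bill = €190.75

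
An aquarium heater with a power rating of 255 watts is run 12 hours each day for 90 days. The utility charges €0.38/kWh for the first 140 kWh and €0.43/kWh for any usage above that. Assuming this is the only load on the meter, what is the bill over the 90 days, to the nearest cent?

€111.42

Runtime = 12 h/day × 90 days = 1080 h
Energy = 0.255 kW × 1080 h = 275.4 kWh
Tier 1 (0–140 kWh): 140 × €0.38 = €53.2
Above 140 kWh: 135.4 × €0.43 = €58.222
Bill = €111.42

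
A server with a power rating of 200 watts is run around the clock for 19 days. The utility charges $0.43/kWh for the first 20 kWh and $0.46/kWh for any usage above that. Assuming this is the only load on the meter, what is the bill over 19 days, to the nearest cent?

Runtime = 24 h × 19 = 456 h
Energy = 0.2 kW × 456 h = 91.2 kWh
Tier 1 (0–20 kWh): 20 × $0.43 = $8.6
Above 20 kWh: 71.2 × $0.46 = $32.752
Bill = $41.35

$41.35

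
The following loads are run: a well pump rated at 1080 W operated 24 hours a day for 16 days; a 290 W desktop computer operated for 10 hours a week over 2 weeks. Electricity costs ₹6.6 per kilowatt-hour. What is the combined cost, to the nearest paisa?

₹2775.43

well pump: Runtime = 24 h × 16 = 384 h
well pump: 1.08 kW × 384 h = 414.72 kWh
desktop computer: Runtime = 10 h/week × 2 weeks = 20 h
desktop computer: 0.29 kW × 20 h = 5.8 kWh
Total energy = 420.52 kWh
Cost = 420.52 × ₹6.6 = ₹2775.43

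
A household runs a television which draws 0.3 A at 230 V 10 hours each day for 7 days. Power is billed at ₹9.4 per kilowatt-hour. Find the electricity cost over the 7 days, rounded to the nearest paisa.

Power = 0.3 A × 230 V = 69 W = 0.069 kW
Runtime = 10 h/day × 7 days = 70 h
Energy = 0.069 kW × 70 h = 4.83 kWh
Cost = 4.83 kWh × ₹9.4/kWh = ₹45.40

₹45.40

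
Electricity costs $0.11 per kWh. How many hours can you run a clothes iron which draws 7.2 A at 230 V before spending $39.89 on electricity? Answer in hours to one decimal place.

219.0 h

Power = 7.2 A × 230 V = 1656 W = 1.656 kW
Energy available = $39.89 ÷ $0.11/kWh = 362.6364 kWh
Hours = 362.6364 kWh ÷ 1.656 kW = 219.0 h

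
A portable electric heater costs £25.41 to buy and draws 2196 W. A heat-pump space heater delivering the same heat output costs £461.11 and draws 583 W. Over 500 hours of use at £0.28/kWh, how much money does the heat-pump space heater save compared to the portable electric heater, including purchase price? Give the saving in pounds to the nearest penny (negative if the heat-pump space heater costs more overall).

-£209.88

portable electric heater: £25.41 + (2196/1000) kW × 500 h × £0.28 = £25.41 + £307.44 = £332.85
heat-pump space heater: £461.11 + (583/1000) kW × 500 h × £0.28 = £461.11 + £81.62 = £542.73
Saving = £332.85 − £542.73 = −£209.88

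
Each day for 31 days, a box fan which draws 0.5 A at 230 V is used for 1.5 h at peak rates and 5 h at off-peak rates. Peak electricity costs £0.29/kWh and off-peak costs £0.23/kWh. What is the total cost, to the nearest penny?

£5.65

Power = 0.5 A × 230 V = 115 W = 0.115 kW
Peak energy = 0.115 kW × 1.5 h × 31 = 5.3475 kWh
Off-peak energy = 0.115 kW × 5 h × 31 = 17.825 kWh
Cost = 5.3475 × £0.29 + 17.825 × £0.23 = £1.550775 + £4.09975 = £5.65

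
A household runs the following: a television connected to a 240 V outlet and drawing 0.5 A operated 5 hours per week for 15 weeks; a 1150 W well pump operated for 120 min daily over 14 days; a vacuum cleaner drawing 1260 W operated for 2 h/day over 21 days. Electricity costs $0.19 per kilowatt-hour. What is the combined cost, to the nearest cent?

television: Power = 0.5 A × 240 V = 120 W = 0.12 kW
television: Runtime = 5 h/week × 15 weeks = 75 h
television: 0.12 kW × 75 h = 9 kWh
well pump: Runtime = 120 min × 14 = 1680 min = 28 h
well pump: 1.15 kW × 28 h = 32.2 kWh
vacuum cleaner: Runtime = 2 h/day × 21 days = 42 h
vacuum cleaner: 1.26 kW × 42 h = 52.92 kWh
Total energy = 94.12 kWh
Cost = 94.12 × $0.19 = $17.88

$17.88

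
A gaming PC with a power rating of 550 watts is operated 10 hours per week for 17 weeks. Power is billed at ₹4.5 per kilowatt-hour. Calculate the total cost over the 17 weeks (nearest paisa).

₹420.75

Runtime = 10 h/week × 17 weeks = 170 h
Energy = 0.55 kW × 170 h = 93.5 kWh
Cost = 93.5 kWh × ₹4.5/kWh = ₹420.75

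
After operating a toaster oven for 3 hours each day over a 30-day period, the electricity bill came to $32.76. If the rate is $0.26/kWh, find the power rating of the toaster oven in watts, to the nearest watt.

1400 W

Energy = $32.76 ÷ $0.26/kWh = 126 kWh
Runtime = 3 h/day × 30 days = 90 h
Power = 126 kWh ÷ 90 h = 1.4 kW = 1400 W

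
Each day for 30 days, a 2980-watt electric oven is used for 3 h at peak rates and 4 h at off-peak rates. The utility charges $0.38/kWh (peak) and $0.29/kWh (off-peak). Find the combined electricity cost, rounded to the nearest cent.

Peak energy = 2.98 kW × 3 h × 30 = 268.2 kWh
Off-peak energy = 2.98 kW × 4 h × 30 = 357.6 kWh
Cost = 268.2 × $0.38 + 357.6 × $0.29 = $101.916 + $103.704 = $205.62

$205.62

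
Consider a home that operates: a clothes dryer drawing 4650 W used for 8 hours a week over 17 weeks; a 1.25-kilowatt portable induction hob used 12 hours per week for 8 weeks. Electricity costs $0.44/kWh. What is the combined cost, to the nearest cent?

$331.06

clothes dryer: Runtime = 8 h/week × 17 weeks = 136 h
clothes dryer: 4.65 kW × 136 h = 632.4 kWh
portable induction hob: Runtime = 12 h/week × 8 weeks = 96 h
portable induction hob: 1.25 kW × 96 h = 120 kWh
Total energy = 752.4 kWh
Cost = 752.4 × $0.44 = $331.06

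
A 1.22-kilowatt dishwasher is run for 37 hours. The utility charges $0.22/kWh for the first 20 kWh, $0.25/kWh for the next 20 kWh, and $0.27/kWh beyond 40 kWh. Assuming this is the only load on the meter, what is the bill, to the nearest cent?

$10.79

Energy = 1.22 kW × 37 h = 45.14 kWh
Tier 1 (0–20 kWh): 20 × $0.22 = $4.4
Tier 2 (20–40 kWh): 20 × $0.25 = $5
Above 40 kWh: 5.14 × $0.27 = $1.3878
Bill = $10.79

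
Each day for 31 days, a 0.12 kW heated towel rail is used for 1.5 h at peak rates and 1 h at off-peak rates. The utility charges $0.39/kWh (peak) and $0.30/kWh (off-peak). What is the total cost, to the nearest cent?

$3.29

Peak energy = 0.12 kW × 1.5 h × 31 = 5.58 kWh
Off-peak energy = 0.12 kW × 1 h × 31 = 3.72 kWh
Cost = 5.58 × $0.39 + 3.72 × $0.30 = $2.1762 + $1.116 = $3.29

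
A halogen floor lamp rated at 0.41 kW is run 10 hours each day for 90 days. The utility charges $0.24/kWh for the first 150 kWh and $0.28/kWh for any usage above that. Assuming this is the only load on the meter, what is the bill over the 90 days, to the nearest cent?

Runtime = 10 h/day × 90 days = 900 h
Energy = 0.41 kW × 900 h = 369 kWh
Tier 1 (0–150 kWh): 150 × $0.24 = $36
Above 150 kWh: 219 × $0.28 = $61.32
Bill = $97.32

$97.32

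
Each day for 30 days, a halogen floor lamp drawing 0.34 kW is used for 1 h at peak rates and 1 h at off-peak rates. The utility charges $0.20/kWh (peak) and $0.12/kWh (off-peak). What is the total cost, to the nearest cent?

$3.26

Peak energy = 0.34 kW × 1 h × 30 = 10.2 kWh
Off-peak energy = 0.34 kW × 1 h × 30 = 10.2 kWh
Cost = 10.2 × $0.20 + 10.2 × $0.12 = $2.04 + $1.224 = $3.26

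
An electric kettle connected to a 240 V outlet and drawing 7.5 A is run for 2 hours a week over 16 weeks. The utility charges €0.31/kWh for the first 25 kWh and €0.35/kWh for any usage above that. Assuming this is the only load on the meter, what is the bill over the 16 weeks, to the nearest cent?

Power = 7.5 A × 240 V = 1800 W = 1.8 kW
Runtime = 2 h/week × 16 weeks = 32 h
Energy = 1.8 kW × 32 h = 57.6 kWh
Tier 1 (0–25 kWh): 25 × €0.31 = €7.75
Above 25 kWh: 32.6 × €0.35 = €11.41
Bill = €19.16

€19.16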